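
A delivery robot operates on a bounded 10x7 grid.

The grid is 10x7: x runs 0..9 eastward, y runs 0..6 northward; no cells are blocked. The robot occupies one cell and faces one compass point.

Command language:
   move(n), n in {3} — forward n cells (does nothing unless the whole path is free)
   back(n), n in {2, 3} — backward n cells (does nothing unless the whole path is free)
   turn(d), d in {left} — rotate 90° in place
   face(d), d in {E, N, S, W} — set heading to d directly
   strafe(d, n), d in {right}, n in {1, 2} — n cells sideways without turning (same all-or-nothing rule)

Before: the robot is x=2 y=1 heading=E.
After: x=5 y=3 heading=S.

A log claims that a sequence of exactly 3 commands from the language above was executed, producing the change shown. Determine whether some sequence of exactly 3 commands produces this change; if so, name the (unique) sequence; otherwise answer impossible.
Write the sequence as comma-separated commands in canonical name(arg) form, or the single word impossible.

key: cell and facing (now S) both changed — the 3 commands mix motion and turning
initial: x=2 y=1 heading=E
step 1 (move(3)): x=5 y=1 heading=E
step 2 (face(S)): x=5 y=1 heading=S
step 3 (back(2)): x=5 y=3 heading=S
no other 3-command option fits: unique.

move(3), face(S), back(2)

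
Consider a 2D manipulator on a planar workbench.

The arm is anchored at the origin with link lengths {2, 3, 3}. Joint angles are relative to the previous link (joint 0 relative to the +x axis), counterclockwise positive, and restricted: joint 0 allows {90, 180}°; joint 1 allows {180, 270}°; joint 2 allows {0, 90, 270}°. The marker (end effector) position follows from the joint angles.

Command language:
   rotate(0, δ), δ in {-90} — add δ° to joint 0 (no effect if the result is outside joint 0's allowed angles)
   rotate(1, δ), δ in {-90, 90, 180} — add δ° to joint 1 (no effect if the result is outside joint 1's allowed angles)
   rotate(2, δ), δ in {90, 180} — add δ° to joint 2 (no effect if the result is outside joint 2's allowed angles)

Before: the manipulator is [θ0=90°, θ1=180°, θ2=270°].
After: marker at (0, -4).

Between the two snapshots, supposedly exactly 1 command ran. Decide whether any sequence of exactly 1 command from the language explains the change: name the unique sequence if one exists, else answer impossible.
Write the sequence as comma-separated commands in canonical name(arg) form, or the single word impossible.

begin: [θ0=90°, θ1=180°, θ2=270°]
1. rotate(2, 90) → [θ0=90°, θ1=180°, θ2=0°]
all 6 alternatives checked — unique.

rotate(2, 90)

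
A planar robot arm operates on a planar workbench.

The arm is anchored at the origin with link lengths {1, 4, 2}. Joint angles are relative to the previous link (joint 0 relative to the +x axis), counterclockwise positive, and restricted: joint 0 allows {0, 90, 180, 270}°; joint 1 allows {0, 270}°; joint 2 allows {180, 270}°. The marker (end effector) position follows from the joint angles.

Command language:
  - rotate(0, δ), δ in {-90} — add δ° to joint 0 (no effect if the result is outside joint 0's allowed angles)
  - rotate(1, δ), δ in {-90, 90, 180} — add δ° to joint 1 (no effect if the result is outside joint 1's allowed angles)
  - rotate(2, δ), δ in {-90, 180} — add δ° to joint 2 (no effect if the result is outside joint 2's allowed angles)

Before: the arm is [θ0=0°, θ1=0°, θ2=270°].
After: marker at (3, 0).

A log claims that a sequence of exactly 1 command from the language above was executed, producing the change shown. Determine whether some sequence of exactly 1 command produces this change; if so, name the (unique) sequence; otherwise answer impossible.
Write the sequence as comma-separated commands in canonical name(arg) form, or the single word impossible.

rotate(2, -90)

initial: [θ0=0°, θ1=0°, θ2=270°]
t=1 rotate(2, -90) ⇒ [θ0=0°, θ1=0°, θ2=180°]
no rival 1-sequence matches.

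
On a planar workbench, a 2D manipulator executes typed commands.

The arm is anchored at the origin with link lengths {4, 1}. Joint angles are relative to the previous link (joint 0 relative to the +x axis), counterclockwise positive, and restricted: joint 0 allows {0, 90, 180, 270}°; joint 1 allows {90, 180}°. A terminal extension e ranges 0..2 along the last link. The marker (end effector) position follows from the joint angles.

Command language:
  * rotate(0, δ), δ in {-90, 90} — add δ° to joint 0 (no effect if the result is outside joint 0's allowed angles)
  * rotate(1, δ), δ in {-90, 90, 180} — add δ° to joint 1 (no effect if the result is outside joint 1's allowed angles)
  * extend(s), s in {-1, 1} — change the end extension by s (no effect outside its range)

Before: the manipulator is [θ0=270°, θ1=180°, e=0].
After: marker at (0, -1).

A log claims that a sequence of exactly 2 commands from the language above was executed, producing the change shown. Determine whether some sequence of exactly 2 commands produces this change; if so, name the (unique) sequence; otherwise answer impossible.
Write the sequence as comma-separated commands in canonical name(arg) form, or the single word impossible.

initial: [θ0=270°, θ1=180°, e=0]
[1] after extend(1): [θ0=270°, θ1=180°, e=1]
[2] after extend(1): [θ0=270°, θ1=180°, e=2]
no other 2-command option fits: unique.

extend(1), extend(1)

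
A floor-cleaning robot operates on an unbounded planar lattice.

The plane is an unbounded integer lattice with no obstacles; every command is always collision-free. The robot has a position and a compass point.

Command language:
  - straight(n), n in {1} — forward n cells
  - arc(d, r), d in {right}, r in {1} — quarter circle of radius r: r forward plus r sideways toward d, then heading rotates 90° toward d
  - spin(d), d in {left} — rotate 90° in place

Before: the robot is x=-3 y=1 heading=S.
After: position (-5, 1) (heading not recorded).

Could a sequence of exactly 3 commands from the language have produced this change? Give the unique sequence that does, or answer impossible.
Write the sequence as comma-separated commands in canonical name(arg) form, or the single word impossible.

arc(right, 1), arc(right, 1), spin(left)

key: running spin(left) before arc(right, 1) would end elsewhere — order is forced
start: x=-3 y=1 heading=S
1. arc(right, 1) → x=-4 y=0 heading=W
2. arc(right, 1) → x=-5 y=1 heading=N
3. spin(left) → x=-5 y=1 heading=W
no other 3-command option fits: unique.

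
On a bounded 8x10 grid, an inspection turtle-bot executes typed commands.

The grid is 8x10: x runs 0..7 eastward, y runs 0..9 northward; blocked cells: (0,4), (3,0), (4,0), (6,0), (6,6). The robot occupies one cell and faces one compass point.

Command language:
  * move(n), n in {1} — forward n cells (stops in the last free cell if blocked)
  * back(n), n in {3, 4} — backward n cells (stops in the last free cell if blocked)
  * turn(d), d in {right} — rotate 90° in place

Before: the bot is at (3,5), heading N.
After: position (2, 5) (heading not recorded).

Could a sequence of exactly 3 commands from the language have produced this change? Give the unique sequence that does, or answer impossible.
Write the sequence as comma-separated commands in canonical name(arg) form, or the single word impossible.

checked all 3-command options: none fits.

impossible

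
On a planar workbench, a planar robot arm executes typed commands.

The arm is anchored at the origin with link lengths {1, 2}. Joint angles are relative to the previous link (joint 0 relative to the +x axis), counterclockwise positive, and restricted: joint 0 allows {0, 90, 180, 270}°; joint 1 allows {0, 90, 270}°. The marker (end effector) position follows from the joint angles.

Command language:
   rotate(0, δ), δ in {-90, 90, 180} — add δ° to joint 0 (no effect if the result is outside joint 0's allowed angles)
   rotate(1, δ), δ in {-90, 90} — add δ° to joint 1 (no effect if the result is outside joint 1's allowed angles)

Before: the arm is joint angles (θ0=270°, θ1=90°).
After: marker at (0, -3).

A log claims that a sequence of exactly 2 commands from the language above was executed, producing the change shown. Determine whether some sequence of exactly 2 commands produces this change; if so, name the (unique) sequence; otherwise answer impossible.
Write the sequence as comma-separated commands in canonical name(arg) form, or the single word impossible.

rotate(1, 90), rotate(1, -90)

key: running rotate(1, -90) before rotate(1, 90) would end elsewhere — order is forced
start: joint angles (θ0=270°, θ1=90°)
t=1 rotate(1, 90) ⇒ joint angles (θ0=270°, θ1=90°)
t=2 rotate(1, -90) ⇒ joint angles (θ0=270°, θ1=0°)
all 25 alternatives checked — unique.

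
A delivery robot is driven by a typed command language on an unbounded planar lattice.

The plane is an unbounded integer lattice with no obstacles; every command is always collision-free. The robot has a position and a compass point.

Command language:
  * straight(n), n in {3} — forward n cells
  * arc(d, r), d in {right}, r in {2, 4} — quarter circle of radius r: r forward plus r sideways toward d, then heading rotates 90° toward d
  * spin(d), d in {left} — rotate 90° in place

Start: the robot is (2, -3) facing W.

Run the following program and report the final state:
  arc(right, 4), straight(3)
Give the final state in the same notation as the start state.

start: (2, -3) facing W
1. arc(right, 4) → (-2, 1) facing N
2. straight(3) → (-2, 4) facing N

(-2, 4) facing N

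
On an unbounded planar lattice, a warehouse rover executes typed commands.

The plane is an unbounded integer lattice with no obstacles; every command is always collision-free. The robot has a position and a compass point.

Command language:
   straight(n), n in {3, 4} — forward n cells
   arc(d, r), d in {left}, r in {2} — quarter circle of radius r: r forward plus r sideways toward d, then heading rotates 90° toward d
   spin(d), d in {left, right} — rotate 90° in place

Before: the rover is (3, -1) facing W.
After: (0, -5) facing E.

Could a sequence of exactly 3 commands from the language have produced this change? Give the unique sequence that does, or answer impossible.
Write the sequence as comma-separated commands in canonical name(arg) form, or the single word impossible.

key: position moved to (0,-5) AND the heading swung to E — translation plus rotation needed
begin: (3, -1) facing W
1. straight(3) → (0, -1) facing W
2. arc(left, 2) → (-2, -3) facing S
3. arc(left, 2) → (0, -5) facing E
all 125 alternatives checked — unique.

straight(3), arc(left, 2), arc(left, 2)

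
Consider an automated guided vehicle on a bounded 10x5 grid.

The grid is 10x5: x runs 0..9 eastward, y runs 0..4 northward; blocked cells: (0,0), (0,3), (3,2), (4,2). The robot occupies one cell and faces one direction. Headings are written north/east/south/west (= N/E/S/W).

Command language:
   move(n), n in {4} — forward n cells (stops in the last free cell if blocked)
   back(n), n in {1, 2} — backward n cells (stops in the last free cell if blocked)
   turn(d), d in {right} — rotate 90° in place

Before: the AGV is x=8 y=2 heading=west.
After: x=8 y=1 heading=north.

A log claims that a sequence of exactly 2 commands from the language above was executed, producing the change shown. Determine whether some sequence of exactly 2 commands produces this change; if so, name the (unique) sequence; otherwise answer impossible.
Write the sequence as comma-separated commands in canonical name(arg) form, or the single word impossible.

turn(right), back(1)

key: running back(1) before turn(right) would end elsewhere — order is forced
begin: x=8 y=2 heading=west
step 1 (turn(right)): x=8 y=2 heading=north
step 2 (back(1)): x=8 y=1 heading=north
no rival 2-sequence matches.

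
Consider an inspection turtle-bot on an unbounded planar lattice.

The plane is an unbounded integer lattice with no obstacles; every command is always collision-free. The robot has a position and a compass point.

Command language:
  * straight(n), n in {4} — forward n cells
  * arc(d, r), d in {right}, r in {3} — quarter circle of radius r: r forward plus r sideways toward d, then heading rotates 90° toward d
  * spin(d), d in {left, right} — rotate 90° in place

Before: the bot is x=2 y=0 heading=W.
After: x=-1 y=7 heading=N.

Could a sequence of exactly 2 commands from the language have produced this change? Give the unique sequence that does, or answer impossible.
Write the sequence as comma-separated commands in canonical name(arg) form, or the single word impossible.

key: position moved to (-1,7) AND the heading swung to N — translation plus rotation needed
t0: x=2 y=0 heading=W
[1] after arc(right, 3): x=-1 y=3 heading=N
[2] after straight(4): x=-1 y=7 heading=N
uniquely the one of 16 2-step routes that fits.

arc(right, 3), straight(4)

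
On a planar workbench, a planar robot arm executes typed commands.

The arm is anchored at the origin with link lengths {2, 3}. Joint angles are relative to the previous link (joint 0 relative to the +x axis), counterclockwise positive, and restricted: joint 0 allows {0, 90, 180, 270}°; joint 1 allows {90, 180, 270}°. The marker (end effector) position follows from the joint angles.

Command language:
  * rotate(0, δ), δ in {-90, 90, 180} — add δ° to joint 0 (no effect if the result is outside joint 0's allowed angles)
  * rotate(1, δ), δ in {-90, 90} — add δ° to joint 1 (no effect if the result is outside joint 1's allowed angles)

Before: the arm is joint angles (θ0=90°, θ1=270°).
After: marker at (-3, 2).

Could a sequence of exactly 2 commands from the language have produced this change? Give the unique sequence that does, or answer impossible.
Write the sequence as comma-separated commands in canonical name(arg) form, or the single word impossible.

start: joint angles (θ0=90°, θ1=270°)
t=1 rotate(1, -90) ⇒ joint angles (θ0=90°, θ1=180°)
t=2 rotate(1, -90) ⇒ joint angles (θ0=90°, θ1=90°)
no other 2-command option fits: unique.

rotate(1, -90), rotate(1, -90)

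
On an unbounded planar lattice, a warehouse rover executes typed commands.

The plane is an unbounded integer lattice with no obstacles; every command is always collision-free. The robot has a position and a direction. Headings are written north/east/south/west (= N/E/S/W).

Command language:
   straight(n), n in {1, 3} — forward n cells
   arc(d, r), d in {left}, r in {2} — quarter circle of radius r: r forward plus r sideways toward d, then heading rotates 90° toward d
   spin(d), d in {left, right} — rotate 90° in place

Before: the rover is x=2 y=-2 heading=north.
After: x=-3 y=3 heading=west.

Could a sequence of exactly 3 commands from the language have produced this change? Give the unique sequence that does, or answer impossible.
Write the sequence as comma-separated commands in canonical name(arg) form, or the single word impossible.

straight(3), arc(left, 2), straight(3)

key: cell and facing (now W) both changed — the 3 commands mix motion and turning
begin: x=2 y=-2 heading=north
step 1 (straight(3)): x=2 y=1 heading=north
step 2 (arc(left, 2)): x=0 y=3 heading=west
step 3 (straight(3)): x=-3 y=3 heading=west
no rival 3-sequence matches.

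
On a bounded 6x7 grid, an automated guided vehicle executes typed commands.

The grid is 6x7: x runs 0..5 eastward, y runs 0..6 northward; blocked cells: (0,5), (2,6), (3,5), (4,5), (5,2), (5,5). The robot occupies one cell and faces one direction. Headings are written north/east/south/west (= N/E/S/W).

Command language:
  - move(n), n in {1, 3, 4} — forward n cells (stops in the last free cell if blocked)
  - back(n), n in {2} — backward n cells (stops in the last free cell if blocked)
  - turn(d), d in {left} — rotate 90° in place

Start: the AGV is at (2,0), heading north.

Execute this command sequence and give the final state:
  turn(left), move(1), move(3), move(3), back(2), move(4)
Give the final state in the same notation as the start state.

at (0,0), heading west

begin: at (2,0), heading north
1. turn(left) → at (2,0), heading west
2. move(1) → at (1,0), heading west
3. move(3) → at (0,0), heading west
4. move(3) → at (0,0), heading west
5. back(2) → at (2,0), heading west
6. move(4) → at (0,0), heading west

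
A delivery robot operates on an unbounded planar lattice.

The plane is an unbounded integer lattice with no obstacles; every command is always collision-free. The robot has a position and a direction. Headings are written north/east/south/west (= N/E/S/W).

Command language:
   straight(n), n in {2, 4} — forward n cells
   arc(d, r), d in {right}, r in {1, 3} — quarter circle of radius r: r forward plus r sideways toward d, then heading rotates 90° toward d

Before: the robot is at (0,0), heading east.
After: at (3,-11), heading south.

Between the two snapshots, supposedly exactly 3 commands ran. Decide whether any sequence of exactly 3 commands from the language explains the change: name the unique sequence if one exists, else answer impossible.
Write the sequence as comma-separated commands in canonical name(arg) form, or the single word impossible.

key: running straight(4) before arc(right, 3) would end elsewhere — order is forced
from: at (0,0), heading east
t=1 arc(right, 3) ⇒ at (3,-3), heading south
t=2 straight(4) ⇒ at (3,-7), heading south
t=3 straight(4) ⇒ at (3,-11), heading south
all 64 alternatives checked — unique.

arc(right, 3), straight(4), straight(4)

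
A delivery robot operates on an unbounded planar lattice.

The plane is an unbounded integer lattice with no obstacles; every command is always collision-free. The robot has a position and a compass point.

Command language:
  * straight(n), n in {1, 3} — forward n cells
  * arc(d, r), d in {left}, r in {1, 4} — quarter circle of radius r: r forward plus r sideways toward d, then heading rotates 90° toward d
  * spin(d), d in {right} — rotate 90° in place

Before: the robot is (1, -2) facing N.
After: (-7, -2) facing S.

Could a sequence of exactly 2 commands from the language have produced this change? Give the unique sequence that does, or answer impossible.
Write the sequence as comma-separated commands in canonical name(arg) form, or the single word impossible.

arc(left, 4), arc(left, 4)

key: position moved to (-7,-2) AND the heading swung to S — translation plus rotation needed
start: (1, -2) facing N
t=1 arc(left, 4) ⇒ (-3, 2) facing W
t=2 arc(left, 4) ⇒ (-7, -2) facing S
uniquely the one of 25 2-step routes that fits.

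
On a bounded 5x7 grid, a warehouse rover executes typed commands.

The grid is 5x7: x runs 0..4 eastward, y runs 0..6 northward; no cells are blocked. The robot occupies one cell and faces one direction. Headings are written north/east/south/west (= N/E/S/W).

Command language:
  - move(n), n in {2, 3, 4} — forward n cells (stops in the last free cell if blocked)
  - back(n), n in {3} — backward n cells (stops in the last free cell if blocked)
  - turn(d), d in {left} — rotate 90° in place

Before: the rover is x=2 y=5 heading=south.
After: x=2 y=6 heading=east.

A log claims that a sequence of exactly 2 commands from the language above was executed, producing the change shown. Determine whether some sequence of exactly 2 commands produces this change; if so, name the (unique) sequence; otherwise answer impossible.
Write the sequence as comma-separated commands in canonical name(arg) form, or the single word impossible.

back(3), turn(left)

key: cell and facing (now E) both changed — the 2 commands mix motion and turning
initial: x=2 y=5 heading=south
step 1 (back(3)): x=2 y=6 heading=south
step 2 (turn(left)): x=2 y=6 heading=east
no other 2-command option fits: unique.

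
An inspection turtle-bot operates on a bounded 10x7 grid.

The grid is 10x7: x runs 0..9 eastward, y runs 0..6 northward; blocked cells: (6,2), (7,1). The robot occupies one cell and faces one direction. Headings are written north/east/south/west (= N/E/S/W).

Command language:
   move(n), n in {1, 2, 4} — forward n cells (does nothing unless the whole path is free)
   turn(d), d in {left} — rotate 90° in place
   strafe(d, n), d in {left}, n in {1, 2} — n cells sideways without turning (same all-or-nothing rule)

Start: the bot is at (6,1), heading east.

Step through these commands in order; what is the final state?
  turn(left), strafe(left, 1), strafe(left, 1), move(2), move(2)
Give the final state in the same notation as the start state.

initial: at (6,1), heading east
t=1 turn(left) ⇒ at (6,1), heading north
t=2 strafe(left, 1) ⇒ at (5,1), heading north
t=3 strafe(left, 1) ⇒ at (4,1), heading north
t=4 move(2) ⇒ at (4,3), heading north
t=5 move(2) ⇒ at (4,5), heading north

at (4,5), heading north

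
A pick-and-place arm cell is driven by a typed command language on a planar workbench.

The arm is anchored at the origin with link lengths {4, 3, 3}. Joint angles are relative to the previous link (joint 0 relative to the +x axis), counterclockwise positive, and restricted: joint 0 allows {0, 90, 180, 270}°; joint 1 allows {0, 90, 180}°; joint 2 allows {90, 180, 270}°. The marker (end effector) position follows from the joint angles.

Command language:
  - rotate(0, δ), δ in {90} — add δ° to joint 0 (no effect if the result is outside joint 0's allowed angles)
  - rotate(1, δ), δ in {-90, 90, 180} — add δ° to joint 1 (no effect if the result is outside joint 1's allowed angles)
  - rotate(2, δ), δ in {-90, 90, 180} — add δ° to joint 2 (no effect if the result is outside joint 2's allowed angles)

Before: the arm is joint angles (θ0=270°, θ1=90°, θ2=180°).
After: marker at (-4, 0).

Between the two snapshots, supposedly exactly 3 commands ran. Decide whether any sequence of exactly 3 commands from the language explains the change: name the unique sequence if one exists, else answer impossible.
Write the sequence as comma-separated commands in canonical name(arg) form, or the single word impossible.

rotate(0, 90), rotate(0, 90), rotate(0, 90)

start: joint angles (θ0=270°, θ1=90°, θ2=180°)
1. rotate(0, 90) → joint angles (θ0=0°, θ1=90°, θ2=180°)
2. rotate(0, 90) → joint angles (θ0=90°, θ1=90°, θ2=180°)
3. rotate(0, 90) → joint angles (θ0=180°, θ1=90°, θ2=180°)
no rival 3-sequence matches.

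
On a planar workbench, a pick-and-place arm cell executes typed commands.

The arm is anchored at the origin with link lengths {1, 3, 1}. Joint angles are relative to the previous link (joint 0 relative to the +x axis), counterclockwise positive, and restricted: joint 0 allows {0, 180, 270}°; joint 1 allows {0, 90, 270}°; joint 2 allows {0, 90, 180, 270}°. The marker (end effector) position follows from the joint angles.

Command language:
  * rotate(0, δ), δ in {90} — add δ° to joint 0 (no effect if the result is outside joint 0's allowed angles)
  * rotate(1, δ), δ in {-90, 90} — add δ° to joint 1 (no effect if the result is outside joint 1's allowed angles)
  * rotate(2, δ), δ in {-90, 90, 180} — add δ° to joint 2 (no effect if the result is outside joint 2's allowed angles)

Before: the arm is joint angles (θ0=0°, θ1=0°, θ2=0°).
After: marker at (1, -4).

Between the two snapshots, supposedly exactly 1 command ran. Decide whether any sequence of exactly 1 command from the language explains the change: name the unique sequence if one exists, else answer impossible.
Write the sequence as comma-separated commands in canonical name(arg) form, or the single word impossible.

rotate(1, -90)

start: joint angles (θ0=0°, θ1=0°, θ2=0°)
t=1 rotate(1, -90) ⇒ joint angles (θ0=0°, θ1=270°, θ2=0°)
all 6 alternatives checked — unique.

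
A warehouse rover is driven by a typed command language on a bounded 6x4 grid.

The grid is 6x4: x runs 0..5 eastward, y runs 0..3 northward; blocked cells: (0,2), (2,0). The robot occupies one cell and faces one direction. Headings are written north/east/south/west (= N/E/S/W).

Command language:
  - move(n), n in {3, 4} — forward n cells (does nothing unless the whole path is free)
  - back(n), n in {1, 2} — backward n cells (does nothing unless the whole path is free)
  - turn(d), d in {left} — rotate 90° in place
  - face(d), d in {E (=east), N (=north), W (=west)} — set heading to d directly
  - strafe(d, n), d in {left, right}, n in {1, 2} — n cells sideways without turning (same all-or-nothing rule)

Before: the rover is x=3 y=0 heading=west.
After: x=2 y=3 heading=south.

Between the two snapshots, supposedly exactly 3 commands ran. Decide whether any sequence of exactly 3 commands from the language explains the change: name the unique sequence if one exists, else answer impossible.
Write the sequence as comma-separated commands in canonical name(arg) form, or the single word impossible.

no 3-step route produces this change.

impossible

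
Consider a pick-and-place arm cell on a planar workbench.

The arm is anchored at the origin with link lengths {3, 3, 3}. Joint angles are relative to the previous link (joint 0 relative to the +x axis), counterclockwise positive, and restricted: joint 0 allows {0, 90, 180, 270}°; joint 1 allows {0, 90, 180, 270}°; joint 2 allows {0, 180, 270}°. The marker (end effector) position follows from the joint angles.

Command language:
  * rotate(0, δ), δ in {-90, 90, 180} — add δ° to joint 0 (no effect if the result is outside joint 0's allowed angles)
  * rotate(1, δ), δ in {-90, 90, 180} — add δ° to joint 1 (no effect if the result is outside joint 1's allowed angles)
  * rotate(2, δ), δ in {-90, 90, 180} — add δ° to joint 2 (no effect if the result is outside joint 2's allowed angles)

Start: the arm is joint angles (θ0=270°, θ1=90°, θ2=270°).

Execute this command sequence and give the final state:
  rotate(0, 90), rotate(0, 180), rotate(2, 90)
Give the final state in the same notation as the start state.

joint angles (θ0=180°, θ1=90°, θ2=0°)

t0: joint angles (θ0=270°, θ1=90°, θ2=270°)
[1] after rotate(0, 90): joint angles (θ0=0°, θ1=90°, θ2=270°)
[2] after rotate(0, 180): joint angles (θ0=180°, θ1=90°, θ2=270°)
[3] after rotate(2, 90): joint angles (θ0=180°, θ1=90°, θ2=0°)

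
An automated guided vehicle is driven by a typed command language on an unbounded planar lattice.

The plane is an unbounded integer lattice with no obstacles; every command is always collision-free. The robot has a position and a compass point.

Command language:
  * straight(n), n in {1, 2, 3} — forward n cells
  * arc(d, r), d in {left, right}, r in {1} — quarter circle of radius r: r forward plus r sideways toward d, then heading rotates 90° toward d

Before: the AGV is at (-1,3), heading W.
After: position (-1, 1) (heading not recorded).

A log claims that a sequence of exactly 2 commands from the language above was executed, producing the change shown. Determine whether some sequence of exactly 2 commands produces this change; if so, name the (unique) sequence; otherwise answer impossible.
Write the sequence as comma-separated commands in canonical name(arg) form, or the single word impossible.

begin: at (-1,3), heading W
step 1 (arc(left, 1)): at (-2,2), heading S
step 2 (arc(left, 1)): at (-1,1), heading E
no rival 2-sequence matches.

arc(left, 1), arc(left, 1)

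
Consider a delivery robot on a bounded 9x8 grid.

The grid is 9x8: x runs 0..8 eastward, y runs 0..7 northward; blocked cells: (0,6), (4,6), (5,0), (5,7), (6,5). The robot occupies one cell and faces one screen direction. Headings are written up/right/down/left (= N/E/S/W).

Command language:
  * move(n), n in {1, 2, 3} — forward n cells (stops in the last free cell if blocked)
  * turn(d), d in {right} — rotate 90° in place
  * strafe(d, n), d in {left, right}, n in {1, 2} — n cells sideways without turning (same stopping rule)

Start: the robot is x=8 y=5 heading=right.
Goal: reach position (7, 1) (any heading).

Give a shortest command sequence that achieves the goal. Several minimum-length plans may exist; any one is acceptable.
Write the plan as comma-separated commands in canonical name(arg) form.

strafe(right, 2), strafe(right, 2), turn(right), strafe(right, 1)

start: x=8 y=5 heading=right
[1] after strafe(right, 2): x=8 y=3 heading=right
[2] after strafe(right, 2): x=8 y=1 heading=right
[3] after turn(right): x=8 y=1 heading=down
[4] after strafe(right, 1): x=7 y=1 heading=down
nothing shorter than 4 reaches the goal.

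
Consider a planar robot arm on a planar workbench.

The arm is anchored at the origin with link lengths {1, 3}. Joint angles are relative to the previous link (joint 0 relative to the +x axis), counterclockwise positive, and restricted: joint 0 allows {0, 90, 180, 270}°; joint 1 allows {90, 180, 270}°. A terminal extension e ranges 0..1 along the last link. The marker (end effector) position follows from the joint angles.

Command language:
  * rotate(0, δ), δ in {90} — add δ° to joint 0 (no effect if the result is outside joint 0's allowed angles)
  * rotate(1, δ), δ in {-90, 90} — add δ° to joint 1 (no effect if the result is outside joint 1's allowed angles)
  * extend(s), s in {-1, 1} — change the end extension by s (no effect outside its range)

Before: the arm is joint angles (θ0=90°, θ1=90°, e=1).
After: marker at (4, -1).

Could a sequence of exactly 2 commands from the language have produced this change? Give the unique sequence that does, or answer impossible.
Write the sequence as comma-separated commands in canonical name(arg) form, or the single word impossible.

rotate(0, 90), rotate(0, 90)

from: joint angles (θ0=90°, θ1=90°, e=1)
step 1 (rotate(0, 90)): joint angles (θ0=180°, θ1=90°, e=1)
step 2 (rotate(0, 90)): joint angles (θ0=270°, θ1=90°, e=1)
no other 2-command option fits: unique.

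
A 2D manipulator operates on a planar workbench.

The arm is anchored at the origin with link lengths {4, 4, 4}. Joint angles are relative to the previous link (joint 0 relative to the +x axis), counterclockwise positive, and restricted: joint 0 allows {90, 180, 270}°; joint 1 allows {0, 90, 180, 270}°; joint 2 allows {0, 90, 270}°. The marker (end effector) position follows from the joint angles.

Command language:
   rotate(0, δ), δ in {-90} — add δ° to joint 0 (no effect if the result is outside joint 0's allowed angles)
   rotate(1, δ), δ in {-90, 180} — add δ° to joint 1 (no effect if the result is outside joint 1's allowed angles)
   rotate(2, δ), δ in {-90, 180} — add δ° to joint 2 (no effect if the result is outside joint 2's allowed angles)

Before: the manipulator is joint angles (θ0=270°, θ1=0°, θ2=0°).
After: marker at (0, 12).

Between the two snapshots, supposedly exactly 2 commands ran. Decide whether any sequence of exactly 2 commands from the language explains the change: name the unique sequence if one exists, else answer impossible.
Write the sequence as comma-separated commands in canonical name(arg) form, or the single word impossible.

t0: joint angles (θ0=270°, θ1=0°, θ2=0°)
1. rotate(0, -90) → joint angles (θ0=180°, θ1=0°, θ2=0°)
2. rotate(0, -90) → joint angles (θ0=90°, θ1=0°, θ2=0°)
no other 2-command option fits: unique.

rotate(0, -90), rotate(0, -90)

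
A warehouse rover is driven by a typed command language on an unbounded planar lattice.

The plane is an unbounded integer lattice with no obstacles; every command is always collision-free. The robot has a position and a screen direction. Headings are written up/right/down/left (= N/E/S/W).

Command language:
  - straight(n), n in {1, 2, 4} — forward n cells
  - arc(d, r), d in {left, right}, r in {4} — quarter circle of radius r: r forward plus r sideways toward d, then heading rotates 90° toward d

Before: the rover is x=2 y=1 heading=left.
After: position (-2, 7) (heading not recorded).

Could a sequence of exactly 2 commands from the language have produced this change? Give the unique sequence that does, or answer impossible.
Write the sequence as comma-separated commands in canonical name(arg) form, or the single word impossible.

key: running straight(2) before arc(right, 4) would end elsewhere — order is forced
from: x=2 y=1 heading=left
step 1 (arc(right, 4)): x=-2 y=5 heading=up
step 2 (straight(2)): x=-2 y=7 heading=up
no other 2-command option fits: unique.

arc(right, 4), straight(2)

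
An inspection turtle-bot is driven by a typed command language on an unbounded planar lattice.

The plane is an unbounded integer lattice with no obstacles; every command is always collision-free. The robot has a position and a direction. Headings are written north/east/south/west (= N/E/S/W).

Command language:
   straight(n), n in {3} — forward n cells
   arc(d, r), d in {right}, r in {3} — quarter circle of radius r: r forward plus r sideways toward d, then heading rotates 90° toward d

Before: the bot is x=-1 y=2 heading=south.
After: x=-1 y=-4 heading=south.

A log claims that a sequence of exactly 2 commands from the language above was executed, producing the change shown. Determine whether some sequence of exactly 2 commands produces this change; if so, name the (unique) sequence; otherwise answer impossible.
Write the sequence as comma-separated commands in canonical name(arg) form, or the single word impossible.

straight(3), straight(3)

key: heading stays S — no command in the sequence turns
begin: x=-1 y=2 heading=south
[1] after straight(3): x=-1 y=-1 heading=south
[2] after straight(3): x=-1 y=-4 heading=south
no other 2-command option fits: unique.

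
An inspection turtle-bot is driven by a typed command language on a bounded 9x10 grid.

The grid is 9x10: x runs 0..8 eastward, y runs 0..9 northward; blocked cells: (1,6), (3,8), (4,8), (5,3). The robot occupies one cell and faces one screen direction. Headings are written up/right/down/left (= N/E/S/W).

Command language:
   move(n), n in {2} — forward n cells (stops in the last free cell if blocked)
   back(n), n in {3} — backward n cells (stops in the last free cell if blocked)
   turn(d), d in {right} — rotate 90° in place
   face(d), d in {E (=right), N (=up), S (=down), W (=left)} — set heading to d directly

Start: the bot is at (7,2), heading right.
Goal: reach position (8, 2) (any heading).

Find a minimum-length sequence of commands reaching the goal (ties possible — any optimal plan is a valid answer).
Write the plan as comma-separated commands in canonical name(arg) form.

move(2)

initial: at (7,2), heading right
step 1 (move(2)): at (8,2), heading right
minimal: 1 command(s), checked below 1.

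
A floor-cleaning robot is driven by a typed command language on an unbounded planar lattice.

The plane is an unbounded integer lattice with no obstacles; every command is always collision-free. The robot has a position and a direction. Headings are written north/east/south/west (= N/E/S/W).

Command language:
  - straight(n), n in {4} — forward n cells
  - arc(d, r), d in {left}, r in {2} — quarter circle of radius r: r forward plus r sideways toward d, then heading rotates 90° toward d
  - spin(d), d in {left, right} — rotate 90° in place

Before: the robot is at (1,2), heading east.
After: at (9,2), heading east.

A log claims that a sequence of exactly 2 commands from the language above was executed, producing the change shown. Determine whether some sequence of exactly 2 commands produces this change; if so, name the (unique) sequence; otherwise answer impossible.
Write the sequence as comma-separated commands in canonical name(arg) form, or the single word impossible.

straight(4), straight(4)

key: still facing E at the end — nothing in the sequence rotates
t0: at (1,2), heading east
1. straight(4) → at (5,2), heading east
2. straight(4) → at (9,2), heading east
uniquely the one of 16 2-step routes that fits.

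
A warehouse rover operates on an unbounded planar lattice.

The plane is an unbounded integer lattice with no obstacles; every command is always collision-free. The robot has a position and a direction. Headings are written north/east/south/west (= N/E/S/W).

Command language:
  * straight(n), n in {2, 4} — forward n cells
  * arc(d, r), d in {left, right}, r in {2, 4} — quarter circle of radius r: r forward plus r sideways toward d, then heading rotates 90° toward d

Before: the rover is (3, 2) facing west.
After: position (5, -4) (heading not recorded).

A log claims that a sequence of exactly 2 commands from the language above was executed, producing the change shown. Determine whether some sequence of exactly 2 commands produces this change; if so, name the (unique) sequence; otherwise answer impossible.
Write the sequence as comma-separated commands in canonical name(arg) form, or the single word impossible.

arc(left, 2), arc(left, 4)

key: order matters: swapping arc(left, 2) and arc(left, 4) lands elsewhere
initial: (3, 2) facing west
t=1 arc(left, 2) ⇒ (1, 0) facing south
t=2 arc(left, 4) ⇒ (5, -4) facing east
no rival 2-sequence matches.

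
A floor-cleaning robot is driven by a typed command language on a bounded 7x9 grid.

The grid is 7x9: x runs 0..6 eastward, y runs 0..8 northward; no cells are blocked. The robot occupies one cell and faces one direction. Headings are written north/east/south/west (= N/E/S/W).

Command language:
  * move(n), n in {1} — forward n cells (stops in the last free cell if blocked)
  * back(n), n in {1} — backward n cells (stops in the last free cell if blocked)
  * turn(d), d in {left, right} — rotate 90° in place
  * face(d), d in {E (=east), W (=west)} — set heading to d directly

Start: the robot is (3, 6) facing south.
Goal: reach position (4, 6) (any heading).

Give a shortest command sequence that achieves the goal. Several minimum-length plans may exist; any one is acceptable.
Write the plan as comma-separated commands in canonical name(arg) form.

face(W), back(1)

t0: (3, 6) facing south
1. face(W) → (3, 6) facing west
2. back(1) → (4, 6) facing west
nothing shorter than 2 reaches the goal.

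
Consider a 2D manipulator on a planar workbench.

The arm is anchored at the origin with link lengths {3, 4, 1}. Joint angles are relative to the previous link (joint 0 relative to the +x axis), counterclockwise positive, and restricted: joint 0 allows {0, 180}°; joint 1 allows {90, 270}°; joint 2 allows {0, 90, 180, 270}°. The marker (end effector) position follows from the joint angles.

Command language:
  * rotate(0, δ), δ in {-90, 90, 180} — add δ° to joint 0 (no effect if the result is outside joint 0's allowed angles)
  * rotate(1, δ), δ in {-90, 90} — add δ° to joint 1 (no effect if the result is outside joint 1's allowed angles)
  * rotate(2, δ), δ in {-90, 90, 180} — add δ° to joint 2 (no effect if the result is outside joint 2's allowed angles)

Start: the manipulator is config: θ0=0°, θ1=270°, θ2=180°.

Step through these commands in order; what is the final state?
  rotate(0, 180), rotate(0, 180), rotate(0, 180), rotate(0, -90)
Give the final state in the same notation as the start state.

config: θ0=180°, θ1=270°, θ2=180°

begin: config: θ0=0°, θ1=270°, θ2=180°
t=1 rotate(0, 180) ⇒ config: θ0=180°, θ1=270°, θ2=180°
t=2 rotate(0, 180) ⇒ config: θ0=0°, θ1=270°, θ2=180°
t=3 rotate(0, 180) ⇒ config: θ0=180°, θ1=270°, θ2=180°
t=4 rotate(0, -90) ⇒ config: θ0=180°, θ1=270°, θ2=180°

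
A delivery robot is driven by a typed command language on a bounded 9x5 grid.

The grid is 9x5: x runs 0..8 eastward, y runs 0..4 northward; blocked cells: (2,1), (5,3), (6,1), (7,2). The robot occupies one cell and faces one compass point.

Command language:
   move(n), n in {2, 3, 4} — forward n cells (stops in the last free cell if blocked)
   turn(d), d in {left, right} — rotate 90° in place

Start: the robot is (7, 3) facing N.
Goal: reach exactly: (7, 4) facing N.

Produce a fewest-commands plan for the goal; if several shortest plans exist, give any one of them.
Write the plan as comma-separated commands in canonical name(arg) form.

move(2)

start: (7, 3) facing N
t=1 move(2) ⇒ (7, 4) facing N
minimal: 1 command(s), checked below 1.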